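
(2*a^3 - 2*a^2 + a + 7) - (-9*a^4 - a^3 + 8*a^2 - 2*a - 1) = 9*a^4 + 3*a^3 - 10*a^2 + 3*a + 8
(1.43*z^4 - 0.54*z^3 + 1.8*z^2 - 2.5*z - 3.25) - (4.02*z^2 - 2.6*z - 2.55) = 1.43*z^4 - 0.54*z^3 - 2.22*z^2 + 0.1*z - 0.7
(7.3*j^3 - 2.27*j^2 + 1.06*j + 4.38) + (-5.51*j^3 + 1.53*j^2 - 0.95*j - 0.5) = 1.79*j^3 - 0.74*j^2 + 0.11*j + 3.88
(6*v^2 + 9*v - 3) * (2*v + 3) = 12*v^3 + 36*v^2 + 21*v - 9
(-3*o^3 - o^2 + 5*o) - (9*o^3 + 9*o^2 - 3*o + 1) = -12*o^3 - 10*o^2 + 8*o - 1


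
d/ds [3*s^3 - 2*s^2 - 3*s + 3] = 9*s^2 - 4*s - 3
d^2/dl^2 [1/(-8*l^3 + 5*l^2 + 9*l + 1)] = 2*((24*l - 5)*(-8*l^3 + 5*l^2 + 9*l + 1) + (-24*l^2 + 10*l + 9)^2)/(-8*l^3 + 5*l^2 + 9*l + 1)^3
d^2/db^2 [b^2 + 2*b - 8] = 2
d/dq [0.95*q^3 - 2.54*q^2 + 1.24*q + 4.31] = 2.85*q^2 - 5.08*q + 1.24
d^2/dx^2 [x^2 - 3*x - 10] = 2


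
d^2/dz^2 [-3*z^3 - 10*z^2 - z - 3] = -18*z - 20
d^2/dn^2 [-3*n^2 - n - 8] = -6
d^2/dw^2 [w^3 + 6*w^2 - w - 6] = 6*w + 12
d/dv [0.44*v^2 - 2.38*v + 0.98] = 0.88*v - 2.38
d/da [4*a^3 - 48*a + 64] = 12*a^2 - 48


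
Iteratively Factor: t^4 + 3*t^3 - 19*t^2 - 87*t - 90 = (t + 3)*(t^3 - 19*t - 30) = (t - 5)*(t + 3)*(t^2 + 5*t + 6) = (t - 5)*(t + 3)^2*(t + 2)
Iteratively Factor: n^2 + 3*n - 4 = (n - 1)*(n + 4)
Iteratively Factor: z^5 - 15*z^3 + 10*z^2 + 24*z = (z - 2)*(z^4 + 2*z^3 - 11*z^2 - 12*z) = z*(z - 2)*(z^3 + 2*z^2 - 11*z - 12) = z*(z - 2)*(z + 4)*(z^2 - 2*z - 3) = z*(z - 2)*(z + 1)*(z + 4)*(z - 3)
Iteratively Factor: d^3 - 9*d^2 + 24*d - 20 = (d - 2)*(d^2 - 7*d + 10) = (d - 2)^2*(d - 5)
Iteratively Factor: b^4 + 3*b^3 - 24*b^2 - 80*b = (b + 4)*(b^3 - b^2 - 20*b) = b*(b + 4)*(b^2 - b - 20) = b*(b - 5)*(b + 4)*(b + 4)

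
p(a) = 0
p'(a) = 0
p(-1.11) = 0.00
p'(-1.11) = 0.00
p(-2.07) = 0.00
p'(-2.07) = 0.00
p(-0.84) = 0.00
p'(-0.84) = 0.00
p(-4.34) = 0.00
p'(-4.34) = 0.00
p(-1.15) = 0.00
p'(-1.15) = 0.00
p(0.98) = 0.00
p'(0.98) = 0.00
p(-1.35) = 0.00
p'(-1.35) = 0.00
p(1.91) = 0.00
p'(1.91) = 0.00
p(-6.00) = 0.00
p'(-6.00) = 0.00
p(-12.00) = 0.00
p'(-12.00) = 0.00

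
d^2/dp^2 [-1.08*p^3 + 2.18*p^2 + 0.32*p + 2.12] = 4.36 - 6.48*p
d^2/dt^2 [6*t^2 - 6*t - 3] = 12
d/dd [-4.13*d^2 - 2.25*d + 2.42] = -8.26*d - 2.25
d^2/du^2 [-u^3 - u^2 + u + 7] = -6*u - 2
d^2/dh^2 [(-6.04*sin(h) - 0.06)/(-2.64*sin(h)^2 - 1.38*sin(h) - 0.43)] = (-42.096384*sin(h)^5 + 20.332224*sin(h)^4 + 124.67664*sin(h)^3 + 6.25137599999999*sin(h)^2 - 40.909288*sin(h) - 7.07596799999999)/(2.64*sin(h)^2 + 1.38*sin(h) + 0.43)^3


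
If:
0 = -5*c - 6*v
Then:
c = -6*v/5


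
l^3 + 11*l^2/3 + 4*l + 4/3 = (l + 2/3)*(l + 1)*(l + 2)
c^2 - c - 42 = (c - 7)*(c + 6)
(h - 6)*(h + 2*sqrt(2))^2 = h^3 - 6*h^2 + 4*sqrt(2)*h^2 - 24*sqrt(2)*h + 8*h - 48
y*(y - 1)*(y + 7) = y^3 + 6*y^2 - 7*y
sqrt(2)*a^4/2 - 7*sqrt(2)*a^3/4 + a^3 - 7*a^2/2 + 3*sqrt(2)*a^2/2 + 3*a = a*(a - 2)*(a - 3/2)*(sqrt(2)*a/2 + 1)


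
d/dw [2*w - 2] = 2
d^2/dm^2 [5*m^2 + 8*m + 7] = 10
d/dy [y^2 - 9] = 2*y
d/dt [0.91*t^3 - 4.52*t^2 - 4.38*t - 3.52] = 2.73*t^2 - 9.04*t - 4.38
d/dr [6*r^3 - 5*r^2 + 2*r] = 18*r^2 - 10*r + 2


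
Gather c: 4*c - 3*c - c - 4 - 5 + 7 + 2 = 0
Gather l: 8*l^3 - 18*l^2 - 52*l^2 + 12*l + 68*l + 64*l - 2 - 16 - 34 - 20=8*l^3 - 70*l^2 + 144*l - 72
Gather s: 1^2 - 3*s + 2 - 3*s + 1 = 4 - 6*s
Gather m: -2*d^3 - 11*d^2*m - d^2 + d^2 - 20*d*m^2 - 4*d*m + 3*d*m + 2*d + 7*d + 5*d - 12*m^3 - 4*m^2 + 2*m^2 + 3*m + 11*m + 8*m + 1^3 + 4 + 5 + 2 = -2*d^3 + 14*d - 12*m^3 + m^2*(-20*d - 2) + m*(-11*d^2 - d + 22) + 12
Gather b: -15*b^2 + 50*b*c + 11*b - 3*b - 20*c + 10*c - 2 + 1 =-15*b^2 + b*(50*c + 8) - 10*c - 1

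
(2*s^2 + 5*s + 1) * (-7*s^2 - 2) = -14*s^4 - 35*s^3 - 11*s^2 - 10*s - 2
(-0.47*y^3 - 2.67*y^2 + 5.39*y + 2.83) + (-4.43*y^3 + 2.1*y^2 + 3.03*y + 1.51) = -4.9*y^3 - 0.57*y^2 + 8.42*y + 4.34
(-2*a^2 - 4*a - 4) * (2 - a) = 2*a^3 - 4*a - 8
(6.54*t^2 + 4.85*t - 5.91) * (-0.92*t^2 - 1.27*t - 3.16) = -6.0168*t^4 - 12.7678*t^3 - 21.3887*t^2 - 7.8203*t + 18.6756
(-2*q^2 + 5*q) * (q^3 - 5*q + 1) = -2*q^5 + 5*q^4 + 10*q^3 - 27*q^2 + 5*q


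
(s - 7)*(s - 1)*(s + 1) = s^3 - 7*s^2 - s + 7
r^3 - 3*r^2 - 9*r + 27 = (r - 3)^2*(r + 3)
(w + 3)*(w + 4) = w^2 + 7*w + 12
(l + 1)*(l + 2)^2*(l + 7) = l^4 + 12*l^3 + 43*l^2 + 60*l + 28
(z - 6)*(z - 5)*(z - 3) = z^3 - 14*z^2 + 63*z - 90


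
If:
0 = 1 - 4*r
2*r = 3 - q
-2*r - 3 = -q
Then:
No Solution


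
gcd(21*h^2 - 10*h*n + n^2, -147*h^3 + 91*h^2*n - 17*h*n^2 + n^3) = 21*h^2 - 10*h*n + n^2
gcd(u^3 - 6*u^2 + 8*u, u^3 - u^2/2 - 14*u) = u^2 - 4*u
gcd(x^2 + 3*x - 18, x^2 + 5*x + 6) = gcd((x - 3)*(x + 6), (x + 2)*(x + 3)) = 1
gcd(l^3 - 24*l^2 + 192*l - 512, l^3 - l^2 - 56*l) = l - 8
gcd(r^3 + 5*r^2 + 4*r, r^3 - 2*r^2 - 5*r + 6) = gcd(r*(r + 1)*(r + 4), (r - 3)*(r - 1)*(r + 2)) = 1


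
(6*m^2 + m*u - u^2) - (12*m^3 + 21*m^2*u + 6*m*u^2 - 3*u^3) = -12*m^3 - 21*m^2*u + 6*m^2 - 6*m*u^2 + m*u + 3*u^3 - u^2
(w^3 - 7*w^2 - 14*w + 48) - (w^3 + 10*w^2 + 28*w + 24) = -17*w^2 - 42*w + 24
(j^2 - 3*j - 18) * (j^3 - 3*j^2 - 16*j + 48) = j^5 - 6*j^4 - 25*j^3 + 150*j^2 + 144*j - 864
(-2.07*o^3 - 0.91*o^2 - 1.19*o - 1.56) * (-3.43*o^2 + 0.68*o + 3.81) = 7.1001*o^5 + 1.7137*o^4 - 4.4238*o^3 + 1.0745*o^2 - 5.5947*o - 5.9436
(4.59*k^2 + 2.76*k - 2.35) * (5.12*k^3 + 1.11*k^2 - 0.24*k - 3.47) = 23.5008*k^5 + 19.2261*k^4 - 10.07*k^3 - 19.1982*k^2 - 9.0132*k + 8.1545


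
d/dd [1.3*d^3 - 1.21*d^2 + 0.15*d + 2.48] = 3.9*d^2 - 2.42*d + 0.15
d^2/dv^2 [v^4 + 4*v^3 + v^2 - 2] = 12*v^2 + 24*v + 2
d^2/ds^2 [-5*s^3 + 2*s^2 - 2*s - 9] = 4 - 30*s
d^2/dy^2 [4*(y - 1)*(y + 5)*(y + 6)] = 24*y + 80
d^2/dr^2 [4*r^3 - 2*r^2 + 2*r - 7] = 24*r - 4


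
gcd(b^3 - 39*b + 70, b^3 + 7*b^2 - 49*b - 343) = b + 7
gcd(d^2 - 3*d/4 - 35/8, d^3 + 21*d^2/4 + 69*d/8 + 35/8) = d + 7/4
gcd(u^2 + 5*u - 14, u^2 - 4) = u - 2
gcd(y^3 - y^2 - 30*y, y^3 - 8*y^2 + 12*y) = y^2 - 6*y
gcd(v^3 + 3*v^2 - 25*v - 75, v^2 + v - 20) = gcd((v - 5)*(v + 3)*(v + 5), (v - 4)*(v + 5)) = v + 5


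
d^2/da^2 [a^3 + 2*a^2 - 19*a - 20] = 6*a + 4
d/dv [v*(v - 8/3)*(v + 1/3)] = 3*v^2 - 14*v/3 - 8/9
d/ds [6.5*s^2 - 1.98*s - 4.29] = 13.0*s - 1.98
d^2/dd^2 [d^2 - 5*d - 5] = 2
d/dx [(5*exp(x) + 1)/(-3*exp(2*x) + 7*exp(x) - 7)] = ((5*exp(x) + 1)*(6*exp(x) - 7) - 15*exp(2*x) + 35*exp(x) - 35)*exp(x)/(3*exp(2*x) - 7*exp(x) + 7)^2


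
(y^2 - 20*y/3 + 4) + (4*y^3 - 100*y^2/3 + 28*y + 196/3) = 4*y^3 - 97*y^2/3 + 64*y/3 + 208/3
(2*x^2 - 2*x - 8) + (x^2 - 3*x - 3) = 3*x^2 - 5*x - 11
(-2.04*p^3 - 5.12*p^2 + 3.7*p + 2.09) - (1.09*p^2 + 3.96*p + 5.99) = -2.04*p^3 - 6.21*p^2 - 0.26*p - 3.9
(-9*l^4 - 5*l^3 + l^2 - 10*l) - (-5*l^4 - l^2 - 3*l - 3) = -4*l^4 - 5*l^3 + 2*l^2 - 7*l + 3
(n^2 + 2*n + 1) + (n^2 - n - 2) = 2*n^2 + n - 1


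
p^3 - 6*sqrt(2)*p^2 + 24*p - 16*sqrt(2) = (p - 2*sqrt(2))^3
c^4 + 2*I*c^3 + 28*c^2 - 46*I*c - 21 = (c - 3*I)*(c - I)^2*(c + 7*I)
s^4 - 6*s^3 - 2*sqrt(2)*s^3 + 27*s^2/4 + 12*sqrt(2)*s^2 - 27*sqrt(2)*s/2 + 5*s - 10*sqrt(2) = (s - 4)*(s - 5/2)*(s + 1/2)*(s - 2*sqrt(2))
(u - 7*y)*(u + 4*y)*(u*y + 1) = u^3*y - 3*u^2*y^2 + u^2 - 28*u*y^3 - 3*u*y - 28*y^2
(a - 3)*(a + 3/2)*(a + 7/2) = a^3 + 2*a^2 - 39*a/4 - 63/4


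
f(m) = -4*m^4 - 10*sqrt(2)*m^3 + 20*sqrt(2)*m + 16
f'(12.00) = -33729.12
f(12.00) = -107026.20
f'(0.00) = 28.28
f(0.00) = 16.00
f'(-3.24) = 127.10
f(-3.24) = -35.43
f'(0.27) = 24.88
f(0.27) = 23.34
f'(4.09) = -1776.12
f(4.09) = -1955.21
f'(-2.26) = -3.72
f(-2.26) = 10.97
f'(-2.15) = -8.82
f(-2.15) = 10.27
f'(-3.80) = 293.60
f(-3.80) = -149.53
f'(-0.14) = 27.50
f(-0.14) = 12.08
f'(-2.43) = 7.34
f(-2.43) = 10.72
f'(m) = -16*m^3 - 30*sqrt(2)*m^2 + 20*sqrt(2)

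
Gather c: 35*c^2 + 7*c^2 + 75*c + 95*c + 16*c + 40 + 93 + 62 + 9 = 42*c^2 + 186*c + 204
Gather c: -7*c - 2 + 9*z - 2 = -7*c + 9*z - 4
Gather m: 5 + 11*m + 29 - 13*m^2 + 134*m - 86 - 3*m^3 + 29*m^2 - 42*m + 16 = -3*m^3 + 16*m^2 + 103*m - 36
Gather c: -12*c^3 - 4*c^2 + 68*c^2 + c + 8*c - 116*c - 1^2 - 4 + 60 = -12*c^3 + 64*c^2 - 107*c + 55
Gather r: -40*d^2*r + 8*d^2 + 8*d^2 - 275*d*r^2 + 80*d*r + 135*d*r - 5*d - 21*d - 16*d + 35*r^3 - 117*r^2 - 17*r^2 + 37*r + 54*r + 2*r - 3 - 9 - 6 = 16*d^2 - 42*d + 35*r^3 + r^2*(-275*d - 134) + r*(-40*d^2 + 215*d + 93) - 18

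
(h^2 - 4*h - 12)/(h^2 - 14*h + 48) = (h + 2)/(h - 8)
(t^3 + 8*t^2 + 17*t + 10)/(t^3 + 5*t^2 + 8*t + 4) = (t + 5)/(t + 2)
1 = 1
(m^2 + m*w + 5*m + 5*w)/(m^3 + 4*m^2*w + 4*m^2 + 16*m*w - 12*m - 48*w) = (m^2 + m*w + 5*m + 5*w)/(m^3 + 4*m^2*w + 4*m^2 + 16*m*w - 12*m - 48*w)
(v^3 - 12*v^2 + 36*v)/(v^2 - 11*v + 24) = v*(v^2 - 12*v + 36)/(v^2 - 11*v + 24)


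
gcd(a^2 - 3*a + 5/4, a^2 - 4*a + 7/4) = a - 1/2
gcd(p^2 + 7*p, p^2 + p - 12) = 1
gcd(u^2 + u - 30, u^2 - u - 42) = u + 6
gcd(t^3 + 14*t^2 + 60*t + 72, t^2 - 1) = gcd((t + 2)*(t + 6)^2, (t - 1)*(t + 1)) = 1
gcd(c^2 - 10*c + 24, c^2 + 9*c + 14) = 1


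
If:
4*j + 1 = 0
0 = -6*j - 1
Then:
No Solution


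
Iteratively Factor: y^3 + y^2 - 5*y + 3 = (y + 3)*(y^2 - 2*y + 1) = (y - 1)*(y + 3)*(y - 1)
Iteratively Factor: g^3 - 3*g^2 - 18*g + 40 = (g - 2)*(g^2 - g - 20) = (g - 2)*(g + 4)*(g - 5)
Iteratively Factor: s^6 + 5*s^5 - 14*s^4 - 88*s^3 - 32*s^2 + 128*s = (s)*(s^5 + 5*s^4 - 14*s^3 - 88*s^2 - 32*s + 128) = s*(s + 4)*(s^4 + s^3 - 18*s^2 - 16*s + 32) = s*(s + 4)^2*(s^3 - 3*s^2 - 6*s + 8) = s*(s - 4)*(s + 4)^2*(s^2 + s - 2) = s*(s - 4)*(s + 2)*(s + 4)^2*(s - 1)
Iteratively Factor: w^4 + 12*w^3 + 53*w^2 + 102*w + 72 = (w + 4)*(w^3 + 8*w^2 + 21*w + 18) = (w + 2)*(w + 4)*(w^2 + 6*w + 9) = (w + 2)*(w + 3)*(w + 4)*(w + 3)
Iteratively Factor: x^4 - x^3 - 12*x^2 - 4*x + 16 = (x + 2)*(x^3 - 3*x^2 - 6*x + 8) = (x - 4)*(x + 2)*(x^2 + x - 2) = (x - 4)*(x + 2)^2*(x - 1)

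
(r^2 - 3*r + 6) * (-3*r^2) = -3*r^4 + 9*r^3 - 18*r^2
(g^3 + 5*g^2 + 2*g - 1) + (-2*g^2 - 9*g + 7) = g^3 + 3*g^2 - 7*g + 6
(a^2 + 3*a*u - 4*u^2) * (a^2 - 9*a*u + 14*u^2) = a^4 - 6*a^3*u - 17*a^2*u^2 + 78*a*u^3 - 56*u^4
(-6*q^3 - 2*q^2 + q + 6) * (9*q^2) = -54*q^5 - 18*q^4 + 9*q^3 + 54*q^2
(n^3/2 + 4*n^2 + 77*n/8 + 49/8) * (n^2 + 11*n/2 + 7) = n^5/2 + 27*n^4/4 + 281*n^3/8 + 1393*n^2/16 + 1617*n/16 + 343/8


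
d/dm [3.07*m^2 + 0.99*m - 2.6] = 6.14*m + 0.99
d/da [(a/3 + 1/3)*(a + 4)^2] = (a + 2)*(a + 4)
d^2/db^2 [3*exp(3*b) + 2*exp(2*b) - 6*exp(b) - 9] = (27*exp(2*b) + 8*exp(b) - 6)*exp(b)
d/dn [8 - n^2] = -2*n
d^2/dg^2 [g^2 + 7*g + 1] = 2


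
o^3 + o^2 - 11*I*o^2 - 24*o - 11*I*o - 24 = (o + 1)*(o - 8*I)*(o - 3*I)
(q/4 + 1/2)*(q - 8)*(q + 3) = q^3/4 - 3*q^2/4 - 17*q/2 - 12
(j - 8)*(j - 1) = j^2 - 9*j + 8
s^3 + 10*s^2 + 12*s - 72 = (s - 2)*(s + 6)^2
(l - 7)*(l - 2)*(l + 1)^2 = l^4 - 7*l^3 - 3*l^2 + 19*l + 14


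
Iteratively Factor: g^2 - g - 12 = (g - 4)*(g + 3)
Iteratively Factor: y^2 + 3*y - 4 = (y + 4)*(y - 1)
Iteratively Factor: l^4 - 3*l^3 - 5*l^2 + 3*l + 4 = (l - 4)*(l^3 + l^2 - l - 1) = (l - 4)*(l - 1)*(l^2 + 2*l + 1) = (l - 4)*(l - 1)*(l + 1)*(l + 1)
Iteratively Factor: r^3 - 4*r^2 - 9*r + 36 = (r - 3)*(r^2 - r - 12) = (r - 4)*(r - 3)*(r + 3)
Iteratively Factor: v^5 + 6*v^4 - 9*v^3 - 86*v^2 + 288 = (v + 3)*(v^4 + 3*v^3 - 18*v^2 - 32*v + 96) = (v - 2)*(v + 3)*(v^3 + 5*v^2 - 8*v - 48) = (v - 2)*(v + 3)*(v + 4)*(v^2 + v - 12) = (v - 2)*(v + 3)*(v + 4)^2*(v - 3)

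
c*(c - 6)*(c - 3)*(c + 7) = c^4 - 2*c^3 - 45*c^2 + 126*c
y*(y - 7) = y^2 - 7*y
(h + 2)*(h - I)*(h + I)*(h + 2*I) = h^4 + 2*h^3 + 2*I*h^3 + h^2 + 4*I*h^2 + 2*h + 2*I*h + 4*I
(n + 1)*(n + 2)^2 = n^3 + 5*n^2 + 8*n + 4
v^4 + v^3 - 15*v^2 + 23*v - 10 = (v - 2)*(v - 1)^2*(v + 5)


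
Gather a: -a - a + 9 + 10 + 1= 20 - 2*a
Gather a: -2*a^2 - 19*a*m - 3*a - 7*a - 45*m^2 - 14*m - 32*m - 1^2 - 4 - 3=-2*a^2 + a*(-19*m - 10) - 45*m^2 - 46*m - 8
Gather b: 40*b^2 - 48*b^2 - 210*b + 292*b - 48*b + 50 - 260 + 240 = -8*b^2 + 34*b + 30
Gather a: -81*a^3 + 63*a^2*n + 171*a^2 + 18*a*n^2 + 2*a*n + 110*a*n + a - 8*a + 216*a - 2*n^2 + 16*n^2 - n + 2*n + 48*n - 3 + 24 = -81*a^3 + a^2*(63*n + 171) + a*(18*n^2 + 112*n + 209) + 14*n^2 + 49*n + 21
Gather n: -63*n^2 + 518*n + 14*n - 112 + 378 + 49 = -63*n^2 + 532*n + 315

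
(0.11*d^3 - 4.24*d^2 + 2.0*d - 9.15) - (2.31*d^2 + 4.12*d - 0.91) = 0.11*d^3 - 6.55*d^2 - 2.12*d - 8.24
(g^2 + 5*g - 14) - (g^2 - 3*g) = 8*g - 14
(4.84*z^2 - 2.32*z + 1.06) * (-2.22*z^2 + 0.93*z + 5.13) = -10.7448*z^4 + 9.6516*z^3 + 20.3184*z^2 - 10.9158*z + 5.4378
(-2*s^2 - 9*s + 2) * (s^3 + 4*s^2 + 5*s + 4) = -2*s^5 - 17*s^4 - 44*s^3 - 45*s^2 - 26*s + 8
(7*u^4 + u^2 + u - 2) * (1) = 7*u^4 + u^2 + u - 2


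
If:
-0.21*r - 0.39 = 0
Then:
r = -1.86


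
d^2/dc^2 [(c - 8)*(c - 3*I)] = 2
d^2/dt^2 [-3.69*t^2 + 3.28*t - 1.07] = -7.38000000000000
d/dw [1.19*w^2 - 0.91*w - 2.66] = 2.38*w - 0.91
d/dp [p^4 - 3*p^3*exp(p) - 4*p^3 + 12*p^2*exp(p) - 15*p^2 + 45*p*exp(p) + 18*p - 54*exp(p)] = -3*p^3*exp(p) + 4*p^3 + 3*p^2*exp(p) - 12*p^2 + 69*p*exp(p) - 30*p - 9*exp(p) + 18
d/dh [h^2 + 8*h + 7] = 2*h + 8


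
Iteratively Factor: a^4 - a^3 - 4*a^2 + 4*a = (a)*(a^3 - a^2 - 4*a + 4) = a*(a - 2)*(a^2 + a - 2) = a*(a - 2)*(a + 2)*(a - 1)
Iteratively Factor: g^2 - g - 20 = (g + 4)*(g - 5)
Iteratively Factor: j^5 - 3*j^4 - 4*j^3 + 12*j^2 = (j - 2)*(j^4 - j^3 - 6*j^2) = j*(j - 2)*(j^3 - j^2 - 6*j) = j*(j - 2)*(j + 2)*(j^2 - 3*j) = j^2*(j - 2)*(j + 2)*(j - 3)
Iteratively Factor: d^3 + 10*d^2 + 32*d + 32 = (d + 4)*(d^2 + 6*d + 8) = (d + 4)^2*(d + 2)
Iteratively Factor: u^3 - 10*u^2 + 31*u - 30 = (u - 2)*(u^2 - 8*u + 15) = (u - 3)*(u - 2)*(u - 5)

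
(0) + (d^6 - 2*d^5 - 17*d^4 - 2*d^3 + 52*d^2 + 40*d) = d^6 - 2*d^5 - 17*d^4 - 2*d^3 + 52*d^2 + 40*d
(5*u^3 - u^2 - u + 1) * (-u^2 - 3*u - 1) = -5*u^5 - 14*u^4 - u^3 + 3*u^2 - 2*u - 1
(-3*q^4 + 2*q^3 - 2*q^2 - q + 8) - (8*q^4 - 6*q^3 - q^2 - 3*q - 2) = -11*q^4 + 8*q^3 - q^2 + 2*q + 10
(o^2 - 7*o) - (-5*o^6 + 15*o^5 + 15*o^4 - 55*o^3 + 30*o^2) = 5*o^6 - 15*o^5 - 15*o^4 + 55*o^3 - 29*o^2 - 7*o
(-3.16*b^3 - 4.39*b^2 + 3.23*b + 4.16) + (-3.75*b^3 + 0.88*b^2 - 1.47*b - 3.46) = -6.91*b^3 - 3.51*b^2 + 1.76*b + 0.7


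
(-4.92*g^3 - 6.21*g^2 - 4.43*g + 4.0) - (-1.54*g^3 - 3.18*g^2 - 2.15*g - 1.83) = -3.38*g^3 - 3.03*g^2 - 2.28*g + 5.83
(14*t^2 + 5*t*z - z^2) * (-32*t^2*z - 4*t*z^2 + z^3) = -448*t^4*z - 216*t^3*z^2 + 26*t^2*z^3 + 9*t*z^4 - z^5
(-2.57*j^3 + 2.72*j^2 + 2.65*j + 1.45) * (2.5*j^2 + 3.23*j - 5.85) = -6.425*j^5 - 1.5011*j^4 + 30.4451*j^3 - 3.7275*j^2 - 10.819*j - 8.4825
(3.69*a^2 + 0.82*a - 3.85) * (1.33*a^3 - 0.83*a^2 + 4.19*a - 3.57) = 4.9077*a^5 - 1.9721*a^4 + 9.66*a^3 - 6.542*a^2 - 19.0589*a + 13.7445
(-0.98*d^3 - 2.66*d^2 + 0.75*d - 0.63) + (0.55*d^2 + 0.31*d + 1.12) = -0.98*d^3 - 2.11*d^2 + 1.06*d + 0.49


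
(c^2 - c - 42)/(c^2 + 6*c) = (c - 7)/c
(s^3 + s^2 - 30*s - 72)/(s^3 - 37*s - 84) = (s - 6)/(s - 7)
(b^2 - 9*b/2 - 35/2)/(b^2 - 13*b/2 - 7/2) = (2*b + 5)/(2*b + 1)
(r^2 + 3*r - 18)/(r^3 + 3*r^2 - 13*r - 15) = (r + 6)/(r^2 + 6*r + 5)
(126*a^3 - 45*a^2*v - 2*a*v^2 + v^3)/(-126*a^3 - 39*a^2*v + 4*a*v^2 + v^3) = (-3*a + v)/(3*a + v)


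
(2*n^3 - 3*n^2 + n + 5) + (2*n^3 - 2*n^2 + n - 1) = 4*n^3 - 5*n^2 + 2*n + 4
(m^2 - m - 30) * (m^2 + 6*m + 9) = m^4 + 5*m^3 - 27*m^2 - 189*m - 270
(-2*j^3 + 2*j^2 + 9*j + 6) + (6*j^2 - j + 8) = -2*j^3 + 8*j^2 + 8*j + 14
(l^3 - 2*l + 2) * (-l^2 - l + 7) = -l^5 - l^4 + 9*l^3 - 16*l + 14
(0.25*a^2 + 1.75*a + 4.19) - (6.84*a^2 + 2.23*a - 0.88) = -6.59*a^2 - 0.48*a + 5.07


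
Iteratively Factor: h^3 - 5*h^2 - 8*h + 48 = (h - 4)*(h^2 - h - 12) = (h - 4)*(h + 3)*(h - 4)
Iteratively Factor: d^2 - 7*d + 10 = (d - 5)*(d - 2)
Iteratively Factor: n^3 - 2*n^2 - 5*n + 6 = (n - 3)*(n^2 + n - 2) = (n - 3)*(n - 1)*(n + 2)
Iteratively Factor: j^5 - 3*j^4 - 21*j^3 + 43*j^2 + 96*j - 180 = (j - 2)*(j^4 - j^3 - 23*j^2 - 3*j + 90) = (j - 5)*(j - 2)*(j^3 + 4*j^2 - 3*j - 18) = (j - 5)*(j - 2)*(j + 3)*(j^2 + j - 6) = (j - 5)*(j - 2)^2*(j + 3)*(j + 3)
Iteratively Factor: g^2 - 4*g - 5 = (g + 1)*(g - 5)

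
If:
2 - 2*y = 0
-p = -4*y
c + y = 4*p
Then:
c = 15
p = 4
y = 1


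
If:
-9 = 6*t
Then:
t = -3/2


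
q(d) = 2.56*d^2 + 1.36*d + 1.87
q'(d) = 5.12*d + 1.36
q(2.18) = 17.00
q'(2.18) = 12.52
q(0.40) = 2.82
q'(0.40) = 3.41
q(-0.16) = 1.72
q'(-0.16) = 0.54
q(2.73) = 24.66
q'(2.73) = 15.34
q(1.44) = 9.14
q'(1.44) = 8.73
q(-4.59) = 49.56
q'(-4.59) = -22.14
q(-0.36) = 1.71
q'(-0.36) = -0.48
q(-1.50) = 5.59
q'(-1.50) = -6.32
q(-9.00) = 196.99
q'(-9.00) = -44.72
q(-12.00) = 354.19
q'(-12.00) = -60.08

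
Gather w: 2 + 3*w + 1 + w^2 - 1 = w^2 + 3*w + 2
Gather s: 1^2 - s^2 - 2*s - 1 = -s^2 - 2*s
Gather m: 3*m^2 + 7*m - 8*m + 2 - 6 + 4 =3*m^2 - m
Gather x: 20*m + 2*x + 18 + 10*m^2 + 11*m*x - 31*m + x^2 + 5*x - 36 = 10*m^2 - 11*m + x^2 + x*(11*m + 7) - 18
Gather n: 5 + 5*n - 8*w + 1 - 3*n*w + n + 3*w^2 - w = n*(6 - 3*w) + 3*w^2 - 9*w + 6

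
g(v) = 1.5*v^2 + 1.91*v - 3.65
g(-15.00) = 305.20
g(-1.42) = -3.34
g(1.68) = 3.79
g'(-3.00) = -7.09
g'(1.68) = 6.95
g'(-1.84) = -3.61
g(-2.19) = -0.64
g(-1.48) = -3.19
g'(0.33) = 2.90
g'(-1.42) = -2.35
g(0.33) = -2.86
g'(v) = 3.0*v + 1.91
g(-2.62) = 1.64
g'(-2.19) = -4.66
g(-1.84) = -2.09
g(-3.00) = 4.12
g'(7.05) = 23.06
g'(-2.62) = -5.95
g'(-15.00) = -43.09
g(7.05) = 84.37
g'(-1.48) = -2.53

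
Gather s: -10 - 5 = -15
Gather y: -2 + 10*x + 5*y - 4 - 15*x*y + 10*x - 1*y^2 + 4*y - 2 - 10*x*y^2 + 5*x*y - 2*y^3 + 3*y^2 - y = 20*x - 2*y^3 + y^2*(2 - 10*x) + y*(8 - 10*x) - 8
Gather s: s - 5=s - 5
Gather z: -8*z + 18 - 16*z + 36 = 54 - 24*z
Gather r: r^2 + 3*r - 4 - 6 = r^2 + 3*r - 10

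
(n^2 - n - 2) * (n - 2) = n^3 - 3*n^2 + 4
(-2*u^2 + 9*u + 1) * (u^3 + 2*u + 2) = -2*u^5 + 9*u^4 - 3*u^3 + 14*u^2 + 20*u + 2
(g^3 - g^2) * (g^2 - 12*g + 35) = g^5 - 13*g^4 + 47*g^3 - 35*g^2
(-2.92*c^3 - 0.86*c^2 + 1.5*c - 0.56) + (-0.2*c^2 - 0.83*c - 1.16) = -2.92*c^3 - 1.06*c^2 + 0.67*c - 1.72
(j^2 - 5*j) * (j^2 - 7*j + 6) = j^4 - 12*j^3 + 41*j^2 - 30*j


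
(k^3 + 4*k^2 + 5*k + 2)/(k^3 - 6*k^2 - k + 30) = (k^2 + 2*k + 1)/(k^2 - 8*k + 15)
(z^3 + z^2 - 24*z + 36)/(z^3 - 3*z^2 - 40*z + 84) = (z - 3)/(z - 7)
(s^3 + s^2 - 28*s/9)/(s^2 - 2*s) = (s^2 + s - 28/9)/(s - 2)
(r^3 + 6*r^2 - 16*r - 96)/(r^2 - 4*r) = r + 10 + 24/r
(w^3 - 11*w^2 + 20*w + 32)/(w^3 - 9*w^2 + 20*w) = (w^2 - 7*w - 8)/(w*(w - 5))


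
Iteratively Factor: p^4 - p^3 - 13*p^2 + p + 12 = (p - 1)*(p^3 - 13*p - 12) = (p - 1)*(p + 3)*(p^2 - 3*p - 4) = (p - 1)*(p + 1)*(p + 3)*(p - 4)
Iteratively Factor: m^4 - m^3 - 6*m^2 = (m)*(m^3 - m^2 - 6*m) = m*(m + 2)*(m^2 - 3*m) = m^2*(m + 2)*(m - 3)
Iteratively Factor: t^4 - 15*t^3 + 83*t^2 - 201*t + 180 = (t - 5)*(t^3 - 10*t^2 + 33*t - 36) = (t - 5)*(t - 4)*(t^2 - 6*t + 9) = (t - 5)*(t - 4)*(t - 3)*(t - 3)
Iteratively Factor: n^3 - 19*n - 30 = (n - 5)*(n^2 + 5*n + 6) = (n - 5)*(n + 2)*(n + 3)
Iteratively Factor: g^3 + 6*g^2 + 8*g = (g + 2)*(g^2 + 4*g) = g*(g + 2)*(g + 4)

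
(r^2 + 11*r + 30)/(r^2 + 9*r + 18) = (r + 5)/(r + 3)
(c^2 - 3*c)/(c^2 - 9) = c/(c + 3)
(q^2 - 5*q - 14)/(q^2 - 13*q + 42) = (q + 2)/(q - 6)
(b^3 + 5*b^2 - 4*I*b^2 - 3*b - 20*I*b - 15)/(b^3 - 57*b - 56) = (b^3 + b^2*(5 - 4*I) - b*(3 + 20*I) - 15)/(b^3 - 57*b - 56)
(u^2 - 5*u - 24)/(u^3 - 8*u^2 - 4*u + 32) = (u + 3)/(u^2 - 4)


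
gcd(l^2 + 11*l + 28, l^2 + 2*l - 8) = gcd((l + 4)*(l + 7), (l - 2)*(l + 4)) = l + 4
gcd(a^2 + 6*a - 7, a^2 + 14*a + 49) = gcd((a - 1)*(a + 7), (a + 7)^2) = a + 7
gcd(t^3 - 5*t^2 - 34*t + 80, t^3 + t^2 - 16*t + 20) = t^2 + 3*t - 10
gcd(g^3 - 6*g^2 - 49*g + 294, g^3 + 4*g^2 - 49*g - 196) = g^2 - 49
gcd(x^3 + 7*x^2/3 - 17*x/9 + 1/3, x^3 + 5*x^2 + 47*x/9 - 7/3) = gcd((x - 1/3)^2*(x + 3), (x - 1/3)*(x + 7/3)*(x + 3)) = x^2 + 8*x/3 - 1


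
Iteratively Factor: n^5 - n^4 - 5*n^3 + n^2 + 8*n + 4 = (n + 1)*(n^4 - 2*n^3 - 3*n^2 + 4*n + 4) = (n + 1)^2*(n^3 - 3*n^2 + 4) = (n - 2)*(n + 1)^2*(n^2 - n - 2) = (n - 2)^2*(n + 1)^2*(n + 1)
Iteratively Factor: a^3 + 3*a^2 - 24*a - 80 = (a - 5)*(a^2 + 8*a + 16) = (a - 5)*(a + 4)*(a + 4)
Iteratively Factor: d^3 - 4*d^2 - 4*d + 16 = (d - 4)*(d^2 - 4) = (d - 4)*(d - 2)*(d + 2)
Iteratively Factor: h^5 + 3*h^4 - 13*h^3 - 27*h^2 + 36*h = (h + 3)*(h^4 - 13*h^2 + 12*h) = (h + 3)*(h + 4)*(h^3 - 4*h^2 + 3*h) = h*(h + 3)*(h + 4)*(h^2 - 4*h + 3) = h*(h - 1)*(h + 3)*(h + 4)*(h - 3)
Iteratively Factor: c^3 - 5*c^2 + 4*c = (c - 4)*(c^2 - c) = c*(c - 4)*(c - 1)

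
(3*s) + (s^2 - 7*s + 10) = s^2 - 4*s + 10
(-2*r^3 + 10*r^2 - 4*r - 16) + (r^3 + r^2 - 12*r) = -r^3 + 11*r^2 - 16*r - 16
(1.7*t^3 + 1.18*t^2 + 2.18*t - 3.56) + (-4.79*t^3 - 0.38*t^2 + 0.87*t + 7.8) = -3.09*t^3 + 0.8*t^2 + 3.05*t + 4.24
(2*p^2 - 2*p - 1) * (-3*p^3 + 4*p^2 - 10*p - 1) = -6*p^5 + 14*p^4 - 25*p^3 + 14*p^2 + 12*p + 1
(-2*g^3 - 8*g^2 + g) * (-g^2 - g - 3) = 2*g^5 + 10*g^4 + 13*g^3 + 23*g^2 - 3*g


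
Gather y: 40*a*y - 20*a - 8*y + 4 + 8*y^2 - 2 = -20*a + 8*y^2 + y*(40*a - 8) + 2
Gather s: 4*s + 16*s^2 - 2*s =16*s^2 + 2*s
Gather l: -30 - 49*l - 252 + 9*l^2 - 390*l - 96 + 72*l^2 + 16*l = 81*l^2 - 423*l - 378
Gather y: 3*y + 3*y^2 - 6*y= 3*y^2 - 3*y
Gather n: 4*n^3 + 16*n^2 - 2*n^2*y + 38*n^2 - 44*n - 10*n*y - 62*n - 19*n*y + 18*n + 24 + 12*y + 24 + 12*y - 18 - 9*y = 4*n^3 + n^2*(54 - 2*y) + n*(-29*y - 88) + 15*y + 30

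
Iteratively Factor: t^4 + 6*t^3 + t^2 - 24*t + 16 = (t - 1)*(t^3 + 7*t^2 + 8*t - 16) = (t - 1)*(t + 4)*(t^2 + 3*t - 4) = (t - 1)^2*(t + 4)*(t + 4)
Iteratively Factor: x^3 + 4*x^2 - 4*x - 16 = (x + 2)*(x^2 + 2*x - 8) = (x + 2)*(x + 4)*(x - 2)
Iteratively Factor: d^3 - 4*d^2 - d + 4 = (d - 4)*(d^2 - 1) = (d - 4)*(d + 1)*(d - 1)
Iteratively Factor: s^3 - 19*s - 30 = (s + 2)*(s^2 - 2*s - 15) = (s - 5)*(s + 2)*(s + 3)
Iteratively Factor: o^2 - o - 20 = (o + 4)*(o - 5)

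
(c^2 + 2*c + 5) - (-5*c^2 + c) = 6*c^2 + c + 5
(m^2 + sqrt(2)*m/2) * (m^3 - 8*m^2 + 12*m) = m^5 - 8*m^4 + sqrt(2)*m^4/2 - 4*sqrt(2)*m^3 + 12*m^3 + 6*sqrt(2)*m^2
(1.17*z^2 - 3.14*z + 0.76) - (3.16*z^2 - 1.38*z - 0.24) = -1.99*z^2 - 1.76*z + 1.0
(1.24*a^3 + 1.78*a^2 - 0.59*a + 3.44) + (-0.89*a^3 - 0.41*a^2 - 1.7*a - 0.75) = 0.35*a^3 + 1.37*a^2 - 2.29*a + 2.69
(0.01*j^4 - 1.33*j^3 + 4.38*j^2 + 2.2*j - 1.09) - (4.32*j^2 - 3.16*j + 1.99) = 0.01*j^4 - 1.33*j^3 + 0.0599999999999996*j^2 + 5.36*j - 3.08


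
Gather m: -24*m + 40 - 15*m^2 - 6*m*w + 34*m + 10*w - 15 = -15*m^2 + m*(10 - 6*w) + 10*w + 25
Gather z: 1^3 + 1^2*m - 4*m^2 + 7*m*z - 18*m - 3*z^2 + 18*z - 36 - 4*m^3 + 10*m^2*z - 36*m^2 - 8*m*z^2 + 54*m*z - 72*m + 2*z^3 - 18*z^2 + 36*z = -4*m^3 - 40*m^2 - 89*m + 2*z^3 + z^2*(-8*m - 21) + z*(10*m^2 + 61*m + 54) - 35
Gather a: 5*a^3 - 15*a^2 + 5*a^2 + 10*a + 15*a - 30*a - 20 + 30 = 5*a^3 - 10*a^2 - 5*a + 10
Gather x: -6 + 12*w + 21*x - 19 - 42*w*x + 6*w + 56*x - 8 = 18*w + x*(77 - 42*w) - 33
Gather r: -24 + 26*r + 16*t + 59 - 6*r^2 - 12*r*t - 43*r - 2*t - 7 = -6*r^2 + r*(-12*t - 17) + 14*t + 28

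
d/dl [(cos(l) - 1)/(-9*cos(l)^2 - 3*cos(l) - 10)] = (-9*cos(l)^2 + 18*cos(l) + 13)*sin(l)/(-9*sin(l)^2 + 3*cos(l) + 19)^2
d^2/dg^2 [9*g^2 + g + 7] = 18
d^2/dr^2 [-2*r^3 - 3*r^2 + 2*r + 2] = -12*r - 6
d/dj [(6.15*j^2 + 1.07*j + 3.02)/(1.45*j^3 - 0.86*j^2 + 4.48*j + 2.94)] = (-8.9175*j^4 - 3.103*j^3 + 15.3352*j^2 + 41.3564*j - 10.3838)/(2.1025*j^6 - 2.494*j^5 + 13.7316*j^4 + 0.820399999999999*j^3 + 15.0136*j^2 + 26.3424*j + 8.6436)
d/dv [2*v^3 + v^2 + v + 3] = 6*v^2 + 2*v + 1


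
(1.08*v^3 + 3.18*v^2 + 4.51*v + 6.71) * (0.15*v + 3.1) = 0.162*v^4 + 3.825*v^3 + 10.5345*v^2 + 14.9875*v + 20.801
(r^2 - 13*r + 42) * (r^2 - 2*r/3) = r^4 - 41*r^3/3 + 152*r^2/3 - 28*r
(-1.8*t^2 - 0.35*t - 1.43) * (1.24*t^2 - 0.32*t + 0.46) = -2.232*t^4 + 0.142*t^3 - 2.4892*t^2 + 0.2966*t - 0.6578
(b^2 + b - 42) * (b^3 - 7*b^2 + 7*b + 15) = b^5 - 6*b^4 - 42*b^3 + 316*b^2 - 279*b - 630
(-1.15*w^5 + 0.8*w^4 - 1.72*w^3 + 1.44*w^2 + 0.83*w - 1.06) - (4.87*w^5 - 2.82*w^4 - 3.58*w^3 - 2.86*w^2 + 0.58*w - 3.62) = -6.02*w^5 + 3.62*w^4 + 1.86*w^3 + 4.3*w^2 + 0.25*w + 2.56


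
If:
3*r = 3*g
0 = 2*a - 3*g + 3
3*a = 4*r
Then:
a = 12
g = 9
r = 9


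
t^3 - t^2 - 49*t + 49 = (t - 7)*(t - 1)*(t + 7)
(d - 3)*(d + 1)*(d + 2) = d^3 - 7*d - 6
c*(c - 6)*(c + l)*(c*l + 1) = c^4*l + c^3*l^2 - 6*c^3*l + c^3 - 6*c^2*l^2 + c^2*l - 6*c^2 - 6*c*l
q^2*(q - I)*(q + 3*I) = q^4 + 2*I*q^3 + 3*q^2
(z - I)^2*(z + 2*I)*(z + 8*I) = z^4 + 8*I*z^3 + 3*z^2 + 22*I*z + 16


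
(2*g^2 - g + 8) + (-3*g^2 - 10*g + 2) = -g^2 - 11*g + 10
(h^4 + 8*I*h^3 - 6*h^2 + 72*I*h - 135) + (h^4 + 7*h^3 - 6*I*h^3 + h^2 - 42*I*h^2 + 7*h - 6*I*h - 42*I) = 2*h^4 + 7*h^3 + 2*I*h^3 - 5*h^2 - 42*I*h^2 + 7*h + 66*I*h - 135 - 42*I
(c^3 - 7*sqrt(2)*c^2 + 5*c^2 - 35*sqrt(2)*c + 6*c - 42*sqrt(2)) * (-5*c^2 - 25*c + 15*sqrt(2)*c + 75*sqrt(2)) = -5*c^5 - 50*c^4 + 50*sqrt(2)*c^4 - 365*c^3 + 500*sqrt(2)*c^3 - 2250*c^2 + 1550*sqrt(2)*c^2 - 6510*c + 1500*sqrt(2)*c - 6300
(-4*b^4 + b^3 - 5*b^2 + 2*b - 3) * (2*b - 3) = -8*b^5 + 14*b^4 - 13*b^3 + 19*b^2 - 12*b + 9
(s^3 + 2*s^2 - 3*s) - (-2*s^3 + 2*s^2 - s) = 3*s^3 - 2*s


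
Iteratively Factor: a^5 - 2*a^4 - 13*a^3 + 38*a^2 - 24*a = (a - 3)*(a^4 + a^3 - 10*a^2 + 8*a) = (a - 3)*(a - 1)*(a^3 + 2*a^2 - 8*a) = (a - 3)*(a - 1)*(a + 4)*(a^2 - 2*a) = a*(a - 3)*(a - 1)*(a + 4)*(a - 2)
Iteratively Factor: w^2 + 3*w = (w + 3)*(w)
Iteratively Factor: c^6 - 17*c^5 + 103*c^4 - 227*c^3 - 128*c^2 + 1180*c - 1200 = (c - 4)*(c^5 - 13*c^4 + 51*c^3 - 23*c^2 - 220*c + 300) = (c - 4)*(c + 2)*(c^4 - 15*c^3 + 81*c^2 - 185*c + 150) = (c - 5)*(c - 4)*(c + 2)*(c^3 - 10*c^2 + 31*c - 30) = (c - 5)^2*(c - 4)*(c + 2)*(c^2 - 5*c + 6) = (c - 5)^2*(c - 4)*(c - 3)*(c + 2)*(c - 2)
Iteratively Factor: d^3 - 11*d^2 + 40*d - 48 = (d - 3)*(d^2 - 8*d + 16) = (d - 4)*(d - 3)*(d - 4)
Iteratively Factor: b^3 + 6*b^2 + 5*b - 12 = (b + 4)*(b^2 + 2*b - 3) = (b - 1)*(b + 4)*(b + 3)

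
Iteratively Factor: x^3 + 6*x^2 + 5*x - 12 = (x - 1)*(x^2 + 7*x + 12) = (x - 1)*(x + 4)*(x + 3)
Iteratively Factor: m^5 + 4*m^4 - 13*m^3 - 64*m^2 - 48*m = (m + 4)*(m^4 - 13*m^2 - 12*m) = (m + 1)*(m + 4)*(m^3 - m^2 - 12*m) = (m - 4)*(m + 1)*(m + 4)*(m^2 + 3*m) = (m - 4)*(m + 1)*(m + 3)*(m + 4)*(m)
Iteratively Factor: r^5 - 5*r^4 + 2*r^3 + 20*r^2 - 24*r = (r - 2)*(r^4 - 3*r^3 - 4*r^2 + 12*r) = (r - 2)*(r + 2)*(r^3 - 5*r^2 + 6*r) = r*(r - 2)*(r + 2)*(r^2 - 5*r + 6) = r*(r - 2)^2*(r + 2)*(r - 3)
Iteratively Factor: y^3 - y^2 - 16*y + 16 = (y - 1)*(y^2 - 16) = (y - 1)*(y + 4)*(y - 4)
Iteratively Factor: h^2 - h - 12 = (h + 3)*(h - 4)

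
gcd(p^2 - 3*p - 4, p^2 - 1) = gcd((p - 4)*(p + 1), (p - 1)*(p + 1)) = p + 1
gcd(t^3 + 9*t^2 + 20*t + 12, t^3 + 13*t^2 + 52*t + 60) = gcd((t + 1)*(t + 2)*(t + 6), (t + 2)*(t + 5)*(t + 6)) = t^2 + 8*t + 12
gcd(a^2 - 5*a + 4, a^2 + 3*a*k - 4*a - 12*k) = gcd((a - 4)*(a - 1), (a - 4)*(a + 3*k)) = a - 4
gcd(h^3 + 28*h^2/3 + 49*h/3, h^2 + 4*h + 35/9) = h + 7/3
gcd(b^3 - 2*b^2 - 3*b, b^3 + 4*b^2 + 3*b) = b^2 + b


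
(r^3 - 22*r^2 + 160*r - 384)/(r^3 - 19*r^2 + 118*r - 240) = (r - 8)/(r - 5)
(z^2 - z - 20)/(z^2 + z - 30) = (z + 4)/(z + 6)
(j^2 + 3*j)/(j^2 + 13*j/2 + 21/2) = 2*j/(2*j + 7)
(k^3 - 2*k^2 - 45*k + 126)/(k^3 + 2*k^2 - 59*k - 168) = (k^2 - 9*k + 18)/(k^2 - 5*k - 24)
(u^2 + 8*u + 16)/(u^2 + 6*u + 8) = (u + 4)/(u + 2)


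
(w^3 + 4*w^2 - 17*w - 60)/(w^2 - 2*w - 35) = (w^2 - w - 12)/(w - 7)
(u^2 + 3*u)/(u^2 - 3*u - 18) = u/(u - 6)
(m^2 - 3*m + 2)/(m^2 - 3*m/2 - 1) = 2*(m - 1)/(2*m + 1)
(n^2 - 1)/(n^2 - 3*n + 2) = (n + 1)/(n - 2)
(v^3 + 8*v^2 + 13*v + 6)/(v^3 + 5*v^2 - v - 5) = (v^2 + 7*v + 6)/(v^2 + 4*v - 5)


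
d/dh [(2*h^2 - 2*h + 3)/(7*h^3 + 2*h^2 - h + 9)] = (-14*h^4 + 28*h^3 - 61*h^2 + 24*h - 15)/(49*h^6 + 28*h^5 - 10*h^4 + 122*h^3 + 37*h^2 - 18*h + 81)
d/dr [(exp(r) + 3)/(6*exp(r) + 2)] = -4*exp(r)/(3*exp(r) + 1)^2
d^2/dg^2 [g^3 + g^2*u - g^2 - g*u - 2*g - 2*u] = 6*g + 2*u - 2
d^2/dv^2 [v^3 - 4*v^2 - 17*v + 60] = 6*v - 8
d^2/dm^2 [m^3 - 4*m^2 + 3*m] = 6*m - 8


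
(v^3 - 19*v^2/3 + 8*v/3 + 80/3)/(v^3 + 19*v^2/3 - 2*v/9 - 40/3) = 3*(v^2 - 8*v + 16)/(3*v^2 + 14*v - 24)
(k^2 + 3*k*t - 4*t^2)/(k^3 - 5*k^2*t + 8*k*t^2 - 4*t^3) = (k + 4*t)/(k^2 - 4*k*t + 4*t^2)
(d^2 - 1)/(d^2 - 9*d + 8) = (d + 1)/(d - 8)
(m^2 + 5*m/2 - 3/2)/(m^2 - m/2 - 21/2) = (2*m - 1)/(2*m - 7)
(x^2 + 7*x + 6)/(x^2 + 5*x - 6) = (x + 1)/(x - 1)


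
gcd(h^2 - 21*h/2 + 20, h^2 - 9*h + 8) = h - 8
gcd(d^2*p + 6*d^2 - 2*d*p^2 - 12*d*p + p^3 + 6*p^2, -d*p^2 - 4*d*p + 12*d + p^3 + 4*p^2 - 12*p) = -d*p - 6*d + p^2 + 6*p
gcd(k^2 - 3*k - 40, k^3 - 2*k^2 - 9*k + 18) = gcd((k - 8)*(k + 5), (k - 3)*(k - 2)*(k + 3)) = 1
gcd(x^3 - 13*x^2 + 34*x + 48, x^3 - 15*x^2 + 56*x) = x - 8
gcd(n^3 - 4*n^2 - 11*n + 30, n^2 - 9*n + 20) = n - 5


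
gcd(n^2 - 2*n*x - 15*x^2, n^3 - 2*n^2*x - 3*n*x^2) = 1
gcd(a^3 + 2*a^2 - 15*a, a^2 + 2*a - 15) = a^2 + 2*a - 15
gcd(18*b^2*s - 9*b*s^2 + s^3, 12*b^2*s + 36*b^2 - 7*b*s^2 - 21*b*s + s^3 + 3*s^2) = -3*b + s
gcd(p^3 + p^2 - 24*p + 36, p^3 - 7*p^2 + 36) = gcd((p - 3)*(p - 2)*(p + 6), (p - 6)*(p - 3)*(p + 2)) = p - 3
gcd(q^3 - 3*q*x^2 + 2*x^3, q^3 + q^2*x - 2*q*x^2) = -q^2 - q*x + 2*x^2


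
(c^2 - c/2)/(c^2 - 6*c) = (c - 1/2)/(c - 6)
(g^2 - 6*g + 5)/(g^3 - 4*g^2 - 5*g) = (g - 1)/(g*(g + 1))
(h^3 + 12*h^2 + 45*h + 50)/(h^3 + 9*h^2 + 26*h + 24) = (h^2 + 10*h + 25)/(h^2 + 7*h + 12)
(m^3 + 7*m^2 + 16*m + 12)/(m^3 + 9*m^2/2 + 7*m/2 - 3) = 2*(m + 2)/(2*m - 1)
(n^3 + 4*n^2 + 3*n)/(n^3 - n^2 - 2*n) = (n + 3)/(n - 2)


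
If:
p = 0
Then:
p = 0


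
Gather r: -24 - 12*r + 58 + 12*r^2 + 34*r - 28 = 12*r^2 + 22*r + 6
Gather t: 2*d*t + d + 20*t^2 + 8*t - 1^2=d + 20*t^2 + t*(2*d + 8) - 1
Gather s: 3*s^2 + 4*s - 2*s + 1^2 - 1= 3*s^2 + 2*s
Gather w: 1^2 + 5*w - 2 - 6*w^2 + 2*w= -6*w^2 + 7*w - 1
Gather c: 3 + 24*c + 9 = 24*c + 12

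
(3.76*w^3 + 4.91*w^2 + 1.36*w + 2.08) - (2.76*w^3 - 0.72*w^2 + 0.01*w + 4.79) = 1.0*w^3 + 5.63*w^2 + 1.35*w - 2.71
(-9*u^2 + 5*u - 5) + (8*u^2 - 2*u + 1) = -u^2 + 3*u - 4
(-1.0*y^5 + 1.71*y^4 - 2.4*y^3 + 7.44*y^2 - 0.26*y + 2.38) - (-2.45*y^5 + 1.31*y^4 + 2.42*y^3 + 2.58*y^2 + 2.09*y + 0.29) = 1.45*y^5 + 0.4*y^4 - 4.82*y^3 + 4.86*y^2 - 2.35*y + 2.09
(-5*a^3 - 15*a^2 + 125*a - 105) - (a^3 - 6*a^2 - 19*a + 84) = -6*a^3 - 9*a^2 + 144*a - 189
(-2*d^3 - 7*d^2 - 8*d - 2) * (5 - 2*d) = 4*d^4 + 4*d^3 - 19*d^2 - 36*d - 10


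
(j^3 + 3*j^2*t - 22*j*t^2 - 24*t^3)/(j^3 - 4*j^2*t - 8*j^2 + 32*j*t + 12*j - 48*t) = (j^2 + 7*j*t + 6*t^2)/(j^2 - 8*j + 12)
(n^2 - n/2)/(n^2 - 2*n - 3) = n*(1 - 2*n)/(2*(-n^2 + 2*n + 3))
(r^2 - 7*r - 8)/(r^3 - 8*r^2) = (r + 1)/r^2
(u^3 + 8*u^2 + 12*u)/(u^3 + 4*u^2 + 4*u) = (u + 6)/(u + 2)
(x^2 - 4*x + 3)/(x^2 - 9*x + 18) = (x - 1)/(x - 6)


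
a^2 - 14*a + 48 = (a - 8)*(a - 6)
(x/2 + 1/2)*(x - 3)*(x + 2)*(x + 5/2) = x^4/2 + 5*x^3/4 - 7*x^2/2 - 47*x/4 - 15/2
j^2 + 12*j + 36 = (j + 6)^2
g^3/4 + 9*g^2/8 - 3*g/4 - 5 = (g/4 + 1)*(g - 2)*(g + 5/2)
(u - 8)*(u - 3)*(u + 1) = u^3 - 10*u^2 + 13*u + 24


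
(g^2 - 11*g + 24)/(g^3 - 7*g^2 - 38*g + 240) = (g - 3)/(g^2 + g - 30)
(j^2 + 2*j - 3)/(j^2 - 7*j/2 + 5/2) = 2*(j + 3)/(2*j - 5)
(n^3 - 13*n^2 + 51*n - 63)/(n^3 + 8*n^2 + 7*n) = (n^3 - 13*n^2 + 51*n - 63)/(n*(n^2 + 8*n + 7))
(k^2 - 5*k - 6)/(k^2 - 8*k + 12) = (k + 1)/(k - 2)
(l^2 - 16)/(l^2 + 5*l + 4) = (l - 4)/(l + 1)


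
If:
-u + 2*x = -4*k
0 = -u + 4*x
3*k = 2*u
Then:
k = 0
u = 0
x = 0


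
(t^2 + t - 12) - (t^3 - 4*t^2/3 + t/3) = -t^3 + 7*t^2/3 + 2*t/3 - 12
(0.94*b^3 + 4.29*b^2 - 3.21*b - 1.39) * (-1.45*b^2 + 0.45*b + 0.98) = -1.363*b^5 - 5.7975*b^4 + 7.5062*b^3 + 4.7752*b^2 - 3.7713*b - 1.3622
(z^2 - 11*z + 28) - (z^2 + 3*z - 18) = 46 - 14*z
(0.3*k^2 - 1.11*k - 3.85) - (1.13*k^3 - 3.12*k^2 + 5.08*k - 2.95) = -1.13*k^3 + 3.42*k^2 - 6.19*k - 0.9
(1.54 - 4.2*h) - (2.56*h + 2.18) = -6.76*h - 0.64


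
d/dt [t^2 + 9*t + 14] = 2*t + 9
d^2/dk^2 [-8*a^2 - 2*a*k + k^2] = 2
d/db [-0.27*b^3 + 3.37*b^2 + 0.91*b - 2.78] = -0.81*b^2 + 6.74*b + 0.91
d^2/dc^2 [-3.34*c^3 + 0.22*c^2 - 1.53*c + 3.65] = 0.44 - 20.04*c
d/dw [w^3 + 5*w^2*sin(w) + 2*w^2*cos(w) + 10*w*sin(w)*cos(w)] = -2*w^2*sin(w) + 5*w^2*cos(w) + 3*w^2 + 10*w*sin(w) + 4*w*cos(w) + 10*w*cos(2*w) + 5*sin(2*w)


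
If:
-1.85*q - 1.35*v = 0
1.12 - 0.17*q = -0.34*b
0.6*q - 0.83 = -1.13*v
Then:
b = -3.73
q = -0.88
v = 1.20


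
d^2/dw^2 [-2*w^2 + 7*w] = -4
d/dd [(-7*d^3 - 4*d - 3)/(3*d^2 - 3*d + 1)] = (-21*d^4 + 42*d^3 - 9*d^2 + 18*d - 13)/(9*d^4 - 18*d^3 + 15*d^2 - 6*d + 1)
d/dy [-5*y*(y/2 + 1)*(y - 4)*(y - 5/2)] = -10*y^3 + 135*y^2/4 + 15*y - 50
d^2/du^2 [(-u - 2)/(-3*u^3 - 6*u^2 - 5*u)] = 2*(27*u^5 + 162*u^4 + 309*u^3 + 306*u^2 + 180*u + 50)/(u^3*(27*u^6 + 162*u^5 + 459*u^4 + 756*u^3 + 765*u^2 + 450*u + 125))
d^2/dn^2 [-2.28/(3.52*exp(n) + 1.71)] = (13.723776 - 28.250112*exp(n))*exp(n)/(3.52*exp(n) + 1.71)^3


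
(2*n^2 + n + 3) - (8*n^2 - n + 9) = -6*n^2 + 2*n - 6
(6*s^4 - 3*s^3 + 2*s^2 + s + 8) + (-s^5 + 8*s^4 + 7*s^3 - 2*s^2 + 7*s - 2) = -s^5 + 14*s^4 + 4*s^3 + 8*s + 6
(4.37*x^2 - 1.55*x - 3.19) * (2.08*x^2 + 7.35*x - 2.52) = 9.0896*x^4 + 28.8955*x^3 - 29.0401*x^2 - 19.5405*x + 8.0388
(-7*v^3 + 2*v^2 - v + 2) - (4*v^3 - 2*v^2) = -11*v^3 + 4*v^2 - v + 2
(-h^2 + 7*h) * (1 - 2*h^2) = 2*h^4 - 14*h^3 - h^2 + 7*h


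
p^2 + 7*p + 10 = (p + 2)*(p + 5)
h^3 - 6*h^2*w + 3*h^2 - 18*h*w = h*(h + 3)*(h - 6*w)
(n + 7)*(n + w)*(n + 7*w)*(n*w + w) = n^4*w + 8*n^3*w^2 + 8*n^3*w + 7*n^2*w^3 + 64*n^2*w^2 + 7*n^2*w + 56*n*w^3 + 56*n*w^2 + 49*w^3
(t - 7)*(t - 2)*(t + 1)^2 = t^4 - 7*t^3 - 3*t^2 + 19*t + 14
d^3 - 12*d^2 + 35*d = d*(d - 7)*(d - 5)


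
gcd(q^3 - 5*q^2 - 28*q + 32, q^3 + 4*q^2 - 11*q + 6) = q - 1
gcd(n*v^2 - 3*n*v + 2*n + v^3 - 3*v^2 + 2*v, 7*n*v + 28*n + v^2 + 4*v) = 1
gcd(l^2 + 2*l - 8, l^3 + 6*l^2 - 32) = l^2 + 2*l - 8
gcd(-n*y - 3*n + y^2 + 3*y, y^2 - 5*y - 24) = y + 3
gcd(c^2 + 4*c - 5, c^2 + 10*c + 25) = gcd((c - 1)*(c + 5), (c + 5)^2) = c + 5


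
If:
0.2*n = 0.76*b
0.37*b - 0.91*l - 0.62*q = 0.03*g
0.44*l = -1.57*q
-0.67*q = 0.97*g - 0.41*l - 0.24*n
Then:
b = -7.87905751122859*q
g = -9.60686082030415*q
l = -3.56818181818182*q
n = -29.9404185426686*q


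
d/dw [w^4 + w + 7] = 4*w^3 + 1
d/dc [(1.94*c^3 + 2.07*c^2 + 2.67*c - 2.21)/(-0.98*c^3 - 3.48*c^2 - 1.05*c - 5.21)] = (-4.7226*c^4 + 1.1592*c^3 - 29.7015*c^2 - 36.951*c - 16.2312)/(0.9604*c^6 + 6.8208*c^5 + 14.1684*c^4 + 17.5196*c^3 + 37.3641*c^2 + 10.941*c + 27.1441)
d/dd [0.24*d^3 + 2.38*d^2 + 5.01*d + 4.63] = 0.72*d^2 + 4.76*d + 5.01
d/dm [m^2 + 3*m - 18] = 2*m + 3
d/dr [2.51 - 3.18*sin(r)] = -3.18*cos(r)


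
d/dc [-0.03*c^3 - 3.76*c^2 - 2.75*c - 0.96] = -0.09*c^2 - 7.52*c - 2.75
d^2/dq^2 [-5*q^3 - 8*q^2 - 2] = -30*q - 16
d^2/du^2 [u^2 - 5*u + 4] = 2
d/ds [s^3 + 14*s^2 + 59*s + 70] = 3*s^2 + 28*s + 59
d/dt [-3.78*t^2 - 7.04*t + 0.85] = -7.56*t - 7.04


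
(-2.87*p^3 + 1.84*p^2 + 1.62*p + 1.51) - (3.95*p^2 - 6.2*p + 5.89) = -2.87*p^3 - 2.11*p^2 + 7.82*p - 4.38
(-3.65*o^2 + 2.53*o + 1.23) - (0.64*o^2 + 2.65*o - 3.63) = -4.29*o^2 - 0.12*o + 4.86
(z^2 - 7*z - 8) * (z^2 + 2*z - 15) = z^4 - 5*z^3 - 37*z^2 + 89*z + 120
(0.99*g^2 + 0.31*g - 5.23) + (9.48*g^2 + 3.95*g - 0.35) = 10.47*g^2 + 4.26*g - 5.58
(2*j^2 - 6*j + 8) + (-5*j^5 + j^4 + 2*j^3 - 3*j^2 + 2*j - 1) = -5*j^5 + j^4 + 2*j^3 - j^2 - 4*j + 7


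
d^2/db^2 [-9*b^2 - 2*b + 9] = -18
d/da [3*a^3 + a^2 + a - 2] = 9*a^2 + 2*a + 1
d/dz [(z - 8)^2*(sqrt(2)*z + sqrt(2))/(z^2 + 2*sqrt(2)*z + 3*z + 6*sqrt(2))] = sqrt(2)*(z - 8)*(-(z - 8)*(z + 1)*(2*z + 2*sqrt(2) + 3) + 3*(z - 2)*(z^2 + 2*sqrt(2)*z + 3*z + 6*sqrt(2)))/(z^2 + 2*sqrt(2)*z + 3*z + 6*sqrt(2))^2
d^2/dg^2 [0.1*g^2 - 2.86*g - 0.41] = 0.200000000000000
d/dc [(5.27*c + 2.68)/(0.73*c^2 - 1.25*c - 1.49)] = (3.8471*c^2 - 6.5875*c - (1.46*c - 1.25)*(5.27*c + 2.68) - 7.8523)/(-0.73*c^2 + 1.25*c + 1.49)^2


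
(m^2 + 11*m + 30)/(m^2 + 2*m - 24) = (m + 5)/(m - 4)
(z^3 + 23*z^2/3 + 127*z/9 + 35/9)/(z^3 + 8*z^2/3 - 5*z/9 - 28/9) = (3*z^2 + 16*z + 5)/(3*z^2 + z - 4)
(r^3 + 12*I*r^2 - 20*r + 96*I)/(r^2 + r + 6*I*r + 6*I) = (r^2 + 6*I*r + 16)/(r + 1)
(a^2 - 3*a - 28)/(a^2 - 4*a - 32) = (a - 7)/(a - 8)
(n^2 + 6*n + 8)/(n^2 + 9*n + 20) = (n + 2)/(n + 5)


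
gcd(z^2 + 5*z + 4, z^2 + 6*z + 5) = z + 1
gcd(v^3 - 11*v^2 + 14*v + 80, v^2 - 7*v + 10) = v - 5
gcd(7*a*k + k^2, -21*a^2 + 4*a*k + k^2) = 7*a + k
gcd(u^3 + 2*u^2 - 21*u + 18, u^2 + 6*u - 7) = u - 1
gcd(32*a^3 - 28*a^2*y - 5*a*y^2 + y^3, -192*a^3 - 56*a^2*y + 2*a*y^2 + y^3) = -32*a^2 - 4*a*y + y^2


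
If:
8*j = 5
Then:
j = 5/8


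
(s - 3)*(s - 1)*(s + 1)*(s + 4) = s^4 + s^3 - 13*s^2 - s + 12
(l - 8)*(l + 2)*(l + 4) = l^3 - 2*l^2 - 40*l - 64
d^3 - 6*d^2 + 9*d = d*(d - 3)^2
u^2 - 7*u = u*(u - 7)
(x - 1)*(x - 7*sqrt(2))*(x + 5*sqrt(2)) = x^3 - 2*sqrt(2)*x^2 - x^2 - 70*x + 2*sqrt(2)*x + 70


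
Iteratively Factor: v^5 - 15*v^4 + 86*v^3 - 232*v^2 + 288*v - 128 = (v - 4)*(v^4 - 11*v^3 + 42*v^2 - 64*v + 32) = (v - 4)*(v - 2)*(v^3 - 9*v^2 + 24*v - 16) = (v - 4)^2*(v - 2)*(v^2 - 5*v + 4) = (v - 4)^3*(v - 2)*(v - 1)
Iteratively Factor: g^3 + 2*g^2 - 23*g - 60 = (g + 4)*(g^2 - 2*g - 15) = (g + 3)*(g + 4)*(g - 5)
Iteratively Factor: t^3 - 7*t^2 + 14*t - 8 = (t - 2)*(t^2 - 5*t + 4) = (t - 2)*(t - 1)*(t - 4)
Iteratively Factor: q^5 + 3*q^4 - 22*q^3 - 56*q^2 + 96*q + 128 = (q + 1)*(q^4 + 2*q^3 - 24*q^2 - 32*q + 128) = (q - 4)*(q + 1)*(q^3 + 6*q^2 - 32) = (q - 4)*(q + 1)*(q + 4)*(q^2 + 2*q - 8) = (q - 4)*(q + 1)*(q + 4)^2*(q - 2)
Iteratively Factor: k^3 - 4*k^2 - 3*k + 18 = (k + 2)*(k^2 - 6*k + 9) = (k - 3)*(k + 2)*(k - 3)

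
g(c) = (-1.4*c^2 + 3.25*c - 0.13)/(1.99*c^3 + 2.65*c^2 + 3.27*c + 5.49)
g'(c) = (3.25 - 2.8*c)/(1.99*c^3 + 2.65*c^2 + 3.27*c + 5.49) + (-5.97*c^2 - 5.3*c - 3.27)*(-1.4*c^2 + 3.25*c - 0.13)/(1.99*c^3 + 2.65*c^2 + 3.27*c + 5.49)^2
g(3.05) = -0.03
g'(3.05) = -0.03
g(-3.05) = 0.64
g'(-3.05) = 0.42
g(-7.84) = 0.14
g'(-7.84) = 0.02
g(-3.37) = 0.52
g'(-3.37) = 0.29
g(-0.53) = -0.53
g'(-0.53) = 1.40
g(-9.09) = 0.11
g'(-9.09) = 0.02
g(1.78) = 0.04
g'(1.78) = -0.10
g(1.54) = 0.06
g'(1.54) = -0.11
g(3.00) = -0.03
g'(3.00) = -0.03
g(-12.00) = 0.08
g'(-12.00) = 0.01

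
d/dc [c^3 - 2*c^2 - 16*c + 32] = 3*c^2 - 4*c - 16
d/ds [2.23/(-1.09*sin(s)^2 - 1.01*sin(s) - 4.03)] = (4.8614*sin(s) + 2.2523)*cos(s)/(1.09*sin(s)^2 + 1.01*sin(s) + 4.03)^2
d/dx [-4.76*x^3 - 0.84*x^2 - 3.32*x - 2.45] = -14.28*x^2 - 1.68*x - 3.32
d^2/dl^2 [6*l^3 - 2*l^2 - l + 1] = 36*l - 4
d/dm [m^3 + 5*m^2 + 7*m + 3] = 3*m^2 + 10*m + 7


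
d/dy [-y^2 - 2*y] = -2*y - 2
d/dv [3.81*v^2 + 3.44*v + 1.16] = 7.62*v + 3.44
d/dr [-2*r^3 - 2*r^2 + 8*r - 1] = -6*r^2 - 4*r + 8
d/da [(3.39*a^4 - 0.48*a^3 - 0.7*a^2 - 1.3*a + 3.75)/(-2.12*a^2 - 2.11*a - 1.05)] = (-14.3736*a^5 - 20.4411*a^4 - 12.2124*a^3 + 0.233*a^2 + 17.37*a + 9.2775)/(4.4944*a^4 + 8.9464*a^3 + 8.9041*a^2 + 4.431*a + 1.1025)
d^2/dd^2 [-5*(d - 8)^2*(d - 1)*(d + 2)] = -60*d^2 + 450*d - 460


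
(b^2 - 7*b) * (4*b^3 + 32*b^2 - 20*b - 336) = 4*b^5 + 4*b^4 - 244*b^3 - 196*b^2 + 2352*b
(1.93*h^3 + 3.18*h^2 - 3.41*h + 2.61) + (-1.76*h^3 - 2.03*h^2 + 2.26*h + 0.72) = 0.17*h^3 + 1.15*h^2 - 1.15*h + 3.33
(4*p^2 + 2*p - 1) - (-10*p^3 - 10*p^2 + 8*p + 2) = 10*p^3 + 14*p^2 - 6*p - 3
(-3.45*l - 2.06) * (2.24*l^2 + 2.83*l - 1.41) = -7.728*l^3 - 14.3779*l^2 - 0.965300000000001*l + 2.9046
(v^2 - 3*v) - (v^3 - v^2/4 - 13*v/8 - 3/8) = -v^3 + 5*v^2/4 - 11*v/8 + 3/8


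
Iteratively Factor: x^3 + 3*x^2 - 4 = (x - 1)*(x^2 + 4*x + 4) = (x - 1)*(x + 2)*(x + 2)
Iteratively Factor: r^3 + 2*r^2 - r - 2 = (r - 1)*(r^2 + 3*r + 2) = (r - 1)*(r + 1)*(r + 2)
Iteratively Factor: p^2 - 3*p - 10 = (p + 2)*(p - 5)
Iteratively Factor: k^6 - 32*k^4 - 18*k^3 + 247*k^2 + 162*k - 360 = (k + 3)*(k^5 - 3*k^4 - 23*k^3 + 51*k^2 + 94*k - 120) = (k - 3)*(k + 3)*(k^4 - 23*k^2 - 18*k + 40) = (k - 3)*(k + 2)*(k + 3)*(k^3 - 2*k^2 - 19*k + 20) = (k - 5)*(k - 3)*(k + 2)*(k + 3)*(k^2 + 3*k - 4) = (k - 5)*(k - 3)*(k - 1)*(k + 2)*(k + 3)*(k + 4)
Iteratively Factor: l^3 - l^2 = (l)*(l^2 - l) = l^2*(l - 1)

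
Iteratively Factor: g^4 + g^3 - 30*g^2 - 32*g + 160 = (g - 5)*(g^3 + 6*g^2 - 32) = (g - 5)*(g + 4)*(g^2 + 2*g - 8) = (g - 5)*(g + 4)^2*(g - 2)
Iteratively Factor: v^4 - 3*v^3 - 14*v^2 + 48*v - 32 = (v - 1)*(v^3 - 2*v^2 - 16*v + 32) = (v - 2)*(v - 1)*(v^2 - 16) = (v - 4)*(v - 2)*(v - 1)*(v + 4)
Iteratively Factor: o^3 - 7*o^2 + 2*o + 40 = (o - 5)*(o^2 - 2*o - 8) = (o - 5)*(o + 2)*(o - 4)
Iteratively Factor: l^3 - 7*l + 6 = (l + 3)*(l^2 - 3*l + 2) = (l - 1)*(l + 3)*(l - 2)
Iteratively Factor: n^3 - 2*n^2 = (n)*(n^2 - 2*n) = n^2*(n - 2)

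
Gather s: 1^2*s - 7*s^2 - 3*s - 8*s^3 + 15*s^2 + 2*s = -8*s^3 + 8*s^2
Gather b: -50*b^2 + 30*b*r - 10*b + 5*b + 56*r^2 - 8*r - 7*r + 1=-50*b^2 + b*(30*r - 5) + 56*r^2 - 15*r + 1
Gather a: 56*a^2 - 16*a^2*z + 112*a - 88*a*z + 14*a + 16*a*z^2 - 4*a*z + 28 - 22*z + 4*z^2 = a^2*(56 - 16*z) + a*(16*z^2 - 92*z + 126) + 4*z^2 - 22*z + 28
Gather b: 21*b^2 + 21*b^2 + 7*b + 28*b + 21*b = 42*b^2 + 56*b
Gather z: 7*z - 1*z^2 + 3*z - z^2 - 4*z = -2*z^2 + 6*z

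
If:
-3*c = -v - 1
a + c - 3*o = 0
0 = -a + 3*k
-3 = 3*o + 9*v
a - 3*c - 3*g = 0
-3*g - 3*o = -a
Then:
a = 2/5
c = 1/5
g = -1/15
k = 2/15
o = 1/5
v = -2/5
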